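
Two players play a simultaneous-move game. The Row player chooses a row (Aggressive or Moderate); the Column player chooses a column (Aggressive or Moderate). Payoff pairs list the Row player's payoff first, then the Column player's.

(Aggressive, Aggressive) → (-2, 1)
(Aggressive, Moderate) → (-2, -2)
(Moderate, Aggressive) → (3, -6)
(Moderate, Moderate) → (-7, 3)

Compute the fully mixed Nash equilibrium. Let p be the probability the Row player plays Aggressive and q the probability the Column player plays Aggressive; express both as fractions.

p = 3/4, q = 1/2

In a mixed NE each player is indifferent between their pure strategies, so the opponent's mix sets the indifference.
The Column player indifferent between Aggressive and Moderate: p·1 + (1−p)·(-6) = p·(-2) + (1−p)·3 ⟹ (-6) + 7p = 3 + (-5)p ⟹ p = 3/4.
The Row player indifferent between Aggressive and Moderate: q·(-2) + (1−q)·(-2) = q·3 + (1−q)·(-7) ⟹ (-2) + 0q = (-7) + 10q ⟹ q = 1/2.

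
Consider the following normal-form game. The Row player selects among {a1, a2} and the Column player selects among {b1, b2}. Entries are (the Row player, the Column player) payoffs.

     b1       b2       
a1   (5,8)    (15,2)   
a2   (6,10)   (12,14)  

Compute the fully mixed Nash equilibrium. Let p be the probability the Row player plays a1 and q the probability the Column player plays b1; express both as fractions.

Each player's mixing probability is pinned down by making the *other* player indifferent.
The Column player indifferent between b1 and b2: p·8 + (1−p)·10 = p·2 + (1−p)·14 ⟹ 10 + (-2)p = 14 + (-12)p ⟹ p = 2/5.
The Row player indifferent between a1 and a2: q·5 + (1−q)·15 = q·6 + (1−q)·12 ⟹ 15 + (-10)q = 12 + (-6)q ⟹ q = 3/4.

p = 2/5, q = 3/4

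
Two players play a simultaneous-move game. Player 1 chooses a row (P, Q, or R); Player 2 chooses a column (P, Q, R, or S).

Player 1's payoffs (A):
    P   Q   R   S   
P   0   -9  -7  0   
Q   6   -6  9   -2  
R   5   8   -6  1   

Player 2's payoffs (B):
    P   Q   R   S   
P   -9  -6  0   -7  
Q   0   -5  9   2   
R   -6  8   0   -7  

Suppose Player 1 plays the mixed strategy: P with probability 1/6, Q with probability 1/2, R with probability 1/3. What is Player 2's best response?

Player 2's best reply maximizes expected payoff against the mix.
P: (1/6)·(-9) + (1/2)·0 + (1/3)·(-6) = -7/2
Q: (1/6)·(-6) + (1/2)·(-5) + (1/3)·8 = -5/6
R: (1/6)·0 + (1/2)·9 + (1/3)·0 = 9/2
S: (1/6)·(-7) + (1/2)·2 + (1/3)·(-7) = -5/2
Highest expected payoff is 9/2, from R.

R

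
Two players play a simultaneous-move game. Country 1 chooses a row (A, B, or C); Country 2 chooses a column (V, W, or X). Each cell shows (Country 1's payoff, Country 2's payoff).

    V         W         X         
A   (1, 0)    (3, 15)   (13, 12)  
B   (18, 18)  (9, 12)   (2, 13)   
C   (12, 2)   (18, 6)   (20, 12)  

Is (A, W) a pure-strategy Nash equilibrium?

Holding Country 2 at W: Country 1 gets 3 from A but could get 18 by switching to C. Country 1 has a profitable deviation.

No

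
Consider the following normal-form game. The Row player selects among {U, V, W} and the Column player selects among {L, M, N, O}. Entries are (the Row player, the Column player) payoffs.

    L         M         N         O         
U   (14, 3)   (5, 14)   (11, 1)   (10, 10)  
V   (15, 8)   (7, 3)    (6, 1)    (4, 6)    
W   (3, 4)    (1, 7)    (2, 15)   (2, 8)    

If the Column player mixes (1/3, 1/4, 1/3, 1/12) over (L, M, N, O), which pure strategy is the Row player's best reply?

The Row player's best reply maximizes expected payoff against the mix.
U: (1/3)·14 + (1/4)·5 + (1/3)·11 + (1/12)·10 = 125/12
V: (1/3)·15 + (1/4)·7 + (1/3)·6 + (1/12)·4 = 109/12
W: (1/3)·3 + (1/4)·1 + (1/3)·2 + (1/12)·2 = 25/12
Highest expected payoff is 125/12, from U.

U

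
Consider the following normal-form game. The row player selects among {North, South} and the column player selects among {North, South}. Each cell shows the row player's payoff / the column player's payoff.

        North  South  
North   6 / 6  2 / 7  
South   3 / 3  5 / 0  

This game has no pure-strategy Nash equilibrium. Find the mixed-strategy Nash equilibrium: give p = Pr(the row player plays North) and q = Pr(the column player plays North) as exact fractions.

p = 3/4, q = 1/2

Each player's mixing probability is pinned down by making the *other* player indifferent.
The column player indifferent between North and South: p·6 + (1−p)·3 = p·7 + (1−p)·0 ⟹ 3 + 3p = 0 + 7p ⟹ p = 3/4.
The row player indifferent between North and South: q·6 + (1−q)·2 = q·3 + (1−q)·5 ⟹ 2 + 4q = 5 + (-2)q ⟹ q = 1/2.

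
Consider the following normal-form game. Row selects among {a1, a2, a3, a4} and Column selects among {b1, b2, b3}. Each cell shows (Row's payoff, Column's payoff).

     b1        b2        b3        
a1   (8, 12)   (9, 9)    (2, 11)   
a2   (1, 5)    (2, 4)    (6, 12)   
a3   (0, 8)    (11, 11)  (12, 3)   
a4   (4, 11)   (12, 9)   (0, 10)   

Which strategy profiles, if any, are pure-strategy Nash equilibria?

Check mutual best responses: a cell is a NE iff neither player can gain by unilaterally deviating.
Row's best responses — vs b1: a1 (payoff 8); vs b2: a4 (payoff 12); vs b3: a3 (payoff 12).
Column's best responses — vs a1: b1 (payoff 12); vs a2: b3 (payoff 12); vs a3: b2 (payoff 11); vs a4: b1 (payoff 11).
The only mutual best response is (a1, b1); neither player gains by switching there.

(a1, b1)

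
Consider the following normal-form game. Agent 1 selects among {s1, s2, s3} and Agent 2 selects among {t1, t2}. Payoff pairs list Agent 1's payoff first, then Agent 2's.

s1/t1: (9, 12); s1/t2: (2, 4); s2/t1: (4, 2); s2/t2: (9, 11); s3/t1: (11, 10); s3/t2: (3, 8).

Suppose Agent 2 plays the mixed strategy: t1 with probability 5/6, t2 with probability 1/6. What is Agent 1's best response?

Compute Agent 1's expected payoff from each pure strategy against the given mix.
s1: (5/6)·9 + (1/6)·2 = 47/6
s2: (5/6)·4 + (1/6)·9 = 29/6
s3: (5/6)·11 + (1/6)·3 = 29/3
Highest expected payoff is 29/3, from s3.

s3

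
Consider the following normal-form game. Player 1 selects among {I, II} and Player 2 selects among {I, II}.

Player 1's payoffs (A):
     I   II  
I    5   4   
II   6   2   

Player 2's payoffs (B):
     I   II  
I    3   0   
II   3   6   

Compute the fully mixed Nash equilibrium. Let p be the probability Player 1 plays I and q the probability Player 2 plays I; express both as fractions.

In a mixed NE each player is indifferent between their pure strategies, so the opponent's mix sets the indifference.
Player 2 indifferent between I and II: p·3 + (1−p)·3 = p·0 + (1−p)·6 ⟹ 3 + 0p = 6 + (-6)p ⟹ p = 1/2.
Player 1 indifferent between I and II: q·5 + (1−q)·4 = q·6 + (1−q)·2 ⟹ 4 + 1q = 2 + 4q ⟹ q = 2/3.

p = 1/2, q = 2/3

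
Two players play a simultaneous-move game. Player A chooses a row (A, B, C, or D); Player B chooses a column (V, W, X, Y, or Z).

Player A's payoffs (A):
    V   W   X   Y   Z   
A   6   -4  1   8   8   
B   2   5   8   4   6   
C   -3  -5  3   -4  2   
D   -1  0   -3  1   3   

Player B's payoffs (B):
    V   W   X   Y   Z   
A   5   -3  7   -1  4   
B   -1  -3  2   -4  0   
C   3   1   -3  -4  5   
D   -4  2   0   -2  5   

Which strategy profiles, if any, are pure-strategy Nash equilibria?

(B, X)

Find each player's best response to every opponent strategy; NE are the intersections.
Player A's best responses — vs V: A (payoff 6); vs W: B (payoff 5); vs X: B (payoff 8); vs Y: A (payoff 8); vs Z: A (payoff 8).
Player B's best responses — vs A: X (payoff 7); vs B: X (payoff 2); vs C: Z (payoff 5); vs D: Z (payoff 5).
The only mutual best response is (B, X); neither player gains by switching there.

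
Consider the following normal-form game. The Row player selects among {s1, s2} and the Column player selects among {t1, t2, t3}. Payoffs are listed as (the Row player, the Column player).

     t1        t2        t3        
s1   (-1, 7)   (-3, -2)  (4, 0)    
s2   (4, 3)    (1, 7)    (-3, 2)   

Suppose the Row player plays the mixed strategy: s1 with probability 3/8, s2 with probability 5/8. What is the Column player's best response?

Compute the Column player's expected payoff from each pure strategy against the given mix.
t1: (3/8)·7 + (5/8)·3 = 9/2
t2: (3/8)·(-2) + (5/8)·7 = 29/8
t3: (3/8)·0 + (5/8)·2 = 5/4
Highest expected payoff is 9/2, from t1.

t1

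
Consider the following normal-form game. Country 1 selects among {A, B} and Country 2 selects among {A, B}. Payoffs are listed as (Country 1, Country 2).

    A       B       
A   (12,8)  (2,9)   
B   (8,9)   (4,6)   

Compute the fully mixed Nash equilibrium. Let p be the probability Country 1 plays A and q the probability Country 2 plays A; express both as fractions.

p = 3/4, q = 1/3

In a mixed NE each player is indifferent between their pure strategies, so the opponent's mix sets the indifference.
Country 2 indifferent between A and B: p·8 + (1−p)·9 = p·9 + (1−p)·6 ⟹ 9 + (-1)p = 6 + 3p ⟹ p = 3/4.
Country 1 indifferent between A and B: q·12 + (1−q)·2 = q·8 + (1−q)·4 ⟹ 2 + 10q = 4 + 4q ⟹ q = 1/3.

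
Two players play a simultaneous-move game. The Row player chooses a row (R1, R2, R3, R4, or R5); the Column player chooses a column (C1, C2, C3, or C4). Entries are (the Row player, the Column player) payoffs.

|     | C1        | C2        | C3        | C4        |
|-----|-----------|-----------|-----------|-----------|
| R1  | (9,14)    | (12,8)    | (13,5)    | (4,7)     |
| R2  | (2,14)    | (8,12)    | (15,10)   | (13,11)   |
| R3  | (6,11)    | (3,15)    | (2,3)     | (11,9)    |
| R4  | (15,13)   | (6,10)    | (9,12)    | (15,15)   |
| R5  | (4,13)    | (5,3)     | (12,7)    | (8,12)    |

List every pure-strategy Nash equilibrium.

Find each player's best response to every opponent strategy; NE are the intersections.
The Row player's best responses — vs C1: R4 (payoff 15); vs C2: R1 (payoff 12); vs C3: R2 (payoff 15); vs C4: R4 (payoff 15).
The Column player's best responses — vs R1: C1 (payoff 14); vs R2: C1 (payoff 14); vs R3: C2 (payoff 15); vs R4: C4 (payoff 15); vs R5: C1 (payoff 13).
The only mutual best response is (R4, C4); neither player gains by switching there.

(R4, C4)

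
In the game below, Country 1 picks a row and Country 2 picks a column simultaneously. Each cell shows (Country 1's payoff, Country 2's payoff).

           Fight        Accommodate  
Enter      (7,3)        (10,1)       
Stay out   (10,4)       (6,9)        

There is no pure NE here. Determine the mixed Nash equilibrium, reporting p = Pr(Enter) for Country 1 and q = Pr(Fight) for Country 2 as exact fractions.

Each player's mixing probability is pinned down by making the *other* player indifferent.
Country 2 indifferent between Fight and Accommodate: p·3 + (1−p)·4 = p·1 + (1−p)·9 ⟹ 4 + (-1)p = 9 + (-8)p ⟹ p = 5/7.
Country 1 indifferent between Enter and Stay out: q·7 + (1−q)·10 = q·10 + (1−q)·6 ⟹ 10 + (-3)q = 6 + 4q ⟹ q = 4/7.

p = 5/7, q = 4/7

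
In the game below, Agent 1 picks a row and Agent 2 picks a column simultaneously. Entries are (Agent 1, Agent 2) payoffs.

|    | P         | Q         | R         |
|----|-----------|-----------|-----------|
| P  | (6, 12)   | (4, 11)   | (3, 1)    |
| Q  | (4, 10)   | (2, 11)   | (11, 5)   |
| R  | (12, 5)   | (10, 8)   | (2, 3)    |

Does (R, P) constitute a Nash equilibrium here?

No

Holding Agent 2 at P: Agent 1 gets 12 from R, versus 6 from P, 4 from Q. No profitable deviation for Agent 1.
Holding Agent 1 at R: Agent 2 gets 5 from P but could get 8 by switching to Q. Agent 2 has a profitable deviation.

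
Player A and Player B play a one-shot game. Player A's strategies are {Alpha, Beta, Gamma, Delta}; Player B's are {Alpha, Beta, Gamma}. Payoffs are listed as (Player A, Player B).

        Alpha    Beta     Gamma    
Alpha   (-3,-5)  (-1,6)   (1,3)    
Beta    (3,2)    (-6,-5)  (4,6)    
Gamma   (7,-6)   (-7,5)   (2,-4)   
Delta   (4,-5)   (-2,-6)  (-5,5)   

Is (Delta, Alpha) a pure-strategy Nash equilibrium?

No

Holding Player B at Alpha: Player A gets 4 from Delta but could get 7 by switching to Gamma. Player A has a profitable deviation.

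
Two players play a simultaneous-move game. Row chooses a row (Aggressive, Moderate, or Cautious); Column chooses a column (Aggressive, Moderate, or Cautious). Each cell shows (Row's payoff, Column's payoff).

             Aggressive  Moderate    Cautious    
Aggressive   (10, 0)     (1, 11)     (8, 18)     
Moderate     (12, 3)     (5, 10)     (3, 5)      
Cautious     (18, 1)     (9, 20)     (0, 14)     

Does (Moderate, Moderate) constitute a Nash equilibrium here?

No

Holding Column at Moderate: Row gets 5 from Moderate but could get 9 by switching to Cautious. Row has a profitable deviation.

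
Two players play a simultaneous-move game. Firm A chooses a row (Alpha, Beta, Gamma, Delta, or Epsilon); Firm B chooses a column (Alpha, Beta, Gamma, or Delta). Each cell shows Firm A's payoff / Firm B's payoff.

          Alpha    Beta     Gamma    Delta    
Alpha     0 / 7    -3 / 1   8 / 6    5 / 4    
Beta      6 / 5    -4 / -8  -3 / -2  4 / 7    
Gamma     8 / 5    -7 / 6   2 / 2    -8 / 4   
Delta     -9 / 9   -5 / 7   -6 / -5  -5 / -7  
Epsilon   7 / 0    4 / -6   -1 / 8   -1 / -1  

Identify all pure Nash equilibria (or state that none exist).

None

Find each player's best response to every opponent strategy; NE are the intersections.
Firm A's best responses — vs Alpha: Gamma (payoff 8); vs Beta: Epsilon (payoff 4); vs Gamma: Alpha (payoff 8); vs Delta: Alpha (payoff 5).
Firm B's best responses — vs Alpha: Alpha (payoff 7); vs Beta: Delta (payoff 7); vs Gamma: Beta (payoff 6); vs Delta: Alpha (payoff 9); vs Epsilon: Gamma (payoff 8).
No cell has both players best-responding. For instance, Firm A's best reply to Beta is Epsilon, but against Epsilon Firm B prefers Gamma over Beta.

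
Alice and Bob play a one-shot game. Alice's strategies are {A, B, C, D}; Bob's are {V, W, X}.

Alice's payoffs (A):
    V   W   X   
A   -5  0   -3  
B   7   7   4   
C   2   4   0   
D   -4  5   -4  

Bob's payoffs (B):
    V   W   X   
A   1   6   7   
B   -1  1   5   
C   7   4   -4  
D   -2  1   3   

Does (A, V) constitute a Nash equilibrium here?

Holding Bob at V: Alice gets -5 from A but could get 7 by switching to B. Alice has a profitable deviation.

No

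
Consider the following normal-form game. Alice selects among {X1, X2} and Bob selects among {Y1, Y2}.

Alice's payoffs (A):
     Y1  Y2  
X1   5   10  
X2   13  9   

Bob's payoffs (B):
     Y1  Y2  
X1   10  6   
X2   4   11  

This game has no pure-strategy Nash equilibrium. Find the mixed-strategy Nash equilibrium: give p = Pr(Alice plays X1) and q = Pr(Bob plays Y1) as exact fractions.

Each player's mixing probability is pinned down by making the *other* player indifferent.
Bob indifferent between Y1 and Y2: p·10 + (1−p)·4 = p·6 + (1−p)·11 ⟹ 4 + 6p = 11 + (-5)p ⟹ p = 7/11.
Alice indifferent between X1 and X2: q·5 + (1−q)·10 = q·13 + (1−q)·9 ⟹ 10 + (-5)q = 9 + 4q ⟹ q = 1/9.

p = 7/11, q = 1/9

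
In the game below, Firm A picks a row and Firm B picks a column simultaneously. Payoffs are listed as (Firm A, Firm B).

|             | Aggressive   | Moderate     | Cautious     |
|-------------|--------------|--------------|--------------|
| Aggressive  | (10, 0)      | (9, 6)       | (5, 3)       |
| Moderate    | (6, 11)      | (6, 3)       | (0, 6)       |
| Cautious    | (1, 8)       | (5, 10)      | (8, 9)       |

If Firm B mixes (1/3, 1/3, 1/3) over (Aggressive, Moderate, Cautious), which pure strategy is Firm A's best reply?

Aggressive

Firm A's best reply maximizes expected payoff against the mix.
Aggressive: (1/3)·10 + (1/3)·9 + (1/3)·5 = 8
Moderate: (1/3)·6 + (1/3)·6 + (1/3)·0 = 4
Cautious: (1/3)·1 + (1/3)·5 + (1/3)·8 = 14/3
Highest expected payoff is 8, from Aggressive.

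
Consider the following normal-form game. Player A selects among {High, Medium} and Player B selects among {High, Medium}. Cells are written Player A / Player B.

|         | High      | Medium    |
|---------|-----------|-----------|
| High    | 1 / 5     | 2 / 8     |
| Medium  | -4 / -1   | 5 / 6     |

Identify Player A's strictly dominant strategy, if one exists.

A strategy is strictly dominant if it gives Player A a strictly higher payoff than every other strategy, against every choice by the opponent.
High is not dominant: against Medium, Medium gives 5 > 2.
Medium is not dominant: against High, High gives 1 > -4.
No single strategy is best against every opponent action.

No strictly dominant strategy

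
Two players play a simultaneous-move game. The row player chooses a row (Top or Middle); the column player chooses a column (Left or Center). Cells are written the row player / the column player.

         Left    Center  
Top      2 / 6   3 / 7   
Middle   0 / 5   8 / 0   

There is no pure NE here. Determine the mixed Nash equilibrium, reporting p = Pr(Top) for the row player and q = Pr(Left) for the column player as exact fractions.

p = 5/6, q = 5/7

Each player's mixing probability is pinned down by making the *other* player indifferent.
The column player indifferent between Left and Center: p·6 + (1−p)·5 = p·7 + (1−p)·0 ⟹ 5 + 1p = 0 + 7p ⟹ p = 5/6.
The row player indifferent between Top and Middle: q·2 + (1−q)·3 = q·0 + (1−q)·8 ⟹ 3 + (-1)q = 8 + (-8)q ⟹ q = 5/7.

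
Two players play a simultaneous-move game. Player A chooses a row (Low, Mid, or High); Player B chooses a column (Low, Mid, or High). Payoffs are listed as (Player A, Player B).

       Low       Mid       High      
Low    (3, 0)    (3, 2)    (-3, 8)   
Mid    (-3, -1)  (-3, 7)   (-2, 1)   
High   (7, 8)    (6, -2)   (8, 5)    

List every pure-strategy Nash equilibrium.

Check mutual best responses: a cell is a NE iff neither player can gain by unilaterally deviating.
Player A's best responses — vs Low: High (payoff 7); vs Mid: High (payoff 6); vs High: High (payoff 8).
Player B's best responses — vs Low: High (payoff 8); vs Mid: Mid (payoff 7); vs High: Low (payoff 8).
The only mutual best response is (High, Low); neither player gains by switching there.

(High, Low)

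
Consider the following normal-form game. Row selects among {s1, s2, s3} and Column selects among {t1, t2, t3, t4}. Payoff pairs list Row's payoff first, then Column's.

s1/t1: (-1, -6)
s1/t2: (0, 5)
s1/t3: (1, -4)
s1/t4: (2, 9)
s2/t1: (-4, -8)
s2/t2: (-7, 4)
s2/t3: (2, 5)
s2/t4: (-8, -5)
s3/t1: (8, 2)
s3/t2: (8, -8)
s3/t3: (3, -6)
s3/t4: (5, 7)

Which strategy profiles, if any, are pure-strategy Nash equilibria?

Find each player's best response to every opponent strategy; NE are the intersections.
Row's best responses — vs t1: s3 (payoff 8); vs t2: s3 (payoff 8); vs t3: s3 (payoff 3); vs t4: s3 (payoff 5).
Column's best responses — vs s1: t4 (payoff 9); vs s2: t3 (payoff 5); vs s3: t4 (payoff 7).
The only mutual best response is (s3, t4); neither player gains by switching there.

(s3, t4)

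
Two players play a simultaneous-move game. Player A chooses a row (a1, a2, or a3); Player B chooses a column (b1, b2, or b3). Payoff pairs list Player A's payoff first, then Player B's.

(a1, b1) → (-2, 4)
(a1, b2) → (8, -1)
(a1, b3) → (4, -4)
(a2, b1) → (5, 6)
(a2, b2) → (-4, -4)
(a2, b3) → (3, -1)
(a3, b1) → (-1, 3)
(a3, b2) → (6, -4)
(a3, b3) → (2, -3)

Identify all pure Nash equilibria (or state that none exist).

Find each player's best response to every opponent strategy; NE are the intersections.
Player A's best responses — vs b1: a2 (payoff 5); vs b2: a1 (payoff 8); vs b3: a1 (payoff 4).
Player B's best responses — vs a1: b1 (payoff 4); vs a2: b1 (payoff 6); vs a3: b1 (payoff 3).
The only mutual best response is (a2, b1); neither player gains by switching there.

(a2, b1)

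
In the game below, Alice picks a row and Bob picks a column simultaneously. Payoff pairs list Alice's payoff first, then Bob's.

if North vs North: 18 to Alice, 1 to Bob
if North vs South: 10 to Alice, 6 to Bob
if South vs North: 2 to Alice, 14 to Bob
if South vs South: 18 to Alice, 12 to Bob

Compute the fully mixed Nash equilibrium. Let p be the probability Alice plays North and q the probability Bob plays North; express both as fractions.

p = 2/7, q = 1/3

In a mixed NE each player is indifferent between their pure strategies, so the opponent's mix sets the indifference.
Bob indifferent between North and South: p·1 + (1−p)·14 = p·6 + (1−p)·12 ⟹ 14 + (-13)p = 12 + (-6)p ⟹ p = 2/7.
Alice indifferent between North and South: q·18 + (1−q)·10 = q·2 + (1−q)·18 ⟹ 10 + 8q = 18 + (-16)q ⟹ q = 1/3.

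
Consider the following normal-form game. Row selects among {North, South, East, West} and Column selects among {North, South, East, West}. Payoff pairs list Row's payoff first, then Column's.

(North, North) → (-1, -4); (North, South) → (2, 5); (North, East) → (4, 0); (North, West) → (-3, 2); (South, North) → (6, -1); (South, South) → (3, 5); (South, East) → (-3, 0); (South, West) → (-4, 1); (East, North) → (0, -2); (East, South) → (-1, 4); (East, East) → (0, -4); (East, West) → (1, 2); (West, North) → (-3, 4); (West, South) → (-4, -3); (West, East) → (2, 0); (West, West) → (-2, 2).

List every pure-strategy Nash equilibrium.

A profile is a Nash equilibrium when each player is best-responding to the other.
Row's best responses — vs North: South (payoff 6); vs South: South (payoff 3); vs East: North (payoff 4); vs West: East (payoff 1).
Column's best responses — vs North: South (payoff 5); vs South: South (payoff 5); vs East: South (payoff 4); vs West: North (payoff 4).
The only mutual best response is (South, South); neither player gains by switching there.

(South, South)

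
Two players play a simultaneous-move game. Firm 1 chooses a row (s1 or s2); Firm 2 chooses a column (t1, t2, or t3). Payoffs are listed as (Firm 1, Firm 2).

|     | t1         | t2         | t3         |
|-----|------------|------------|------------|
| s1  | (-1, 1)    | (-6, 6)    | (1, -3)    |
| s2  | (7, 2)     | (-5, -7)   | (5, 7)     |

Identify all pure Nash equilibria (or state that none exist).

(s2, t3)

A profile is a Nash equilibrium when each player is best-responding to the other.
Firm 1's best responses — vs t1: s2 (payoff 7); vs t2: s2 (payoff -5); vs t3: s2 (payoff 5).
Firm 2's best responses — vs s1: t2 (payoff 6); vs s2: t3 (payoff 7).
The only mutual best response is (s2, t3); neither player gains by switching there.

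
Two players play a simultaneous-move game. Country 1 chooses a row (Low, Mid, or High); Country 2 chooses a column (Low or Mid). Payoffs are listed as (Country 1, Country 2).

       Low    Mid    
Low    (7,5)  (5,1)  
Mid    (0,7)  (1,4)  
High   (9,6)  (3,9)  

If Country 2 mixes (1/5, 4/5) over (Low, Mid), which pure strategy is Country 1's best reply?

Country 1's best reply maximizes expected payoff against the mix.
Low: (1/5)·7 + (4/5)·5 = 27/5
Mid: (1/5)·0 + (4/5)·1 = 4/5
High: (1/5)·9 + (4/5)·3 = 21/5
Highest expected payoff is 27/5, from Low.

Low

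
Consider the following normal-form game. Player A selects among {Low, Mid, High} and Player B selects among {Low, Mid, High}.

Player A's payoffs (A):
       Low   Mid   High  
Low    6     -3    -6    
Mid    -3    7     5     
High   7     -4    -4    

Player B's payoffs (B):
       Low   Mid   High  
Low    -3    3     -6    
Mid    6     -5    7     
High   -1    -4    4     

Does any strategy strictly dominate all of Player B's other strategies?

None

A strategy is strictly dominant if it gives Player B a strictly higher payoff than every other strategy, against every choice by the opponent.
Low is not dominant: against Low, Mid gives 3 > -3.
Mid is not dominant: against Mid, Low gives 6 > -5.
High is not dominant: against Low, Low gives -3 > -6.
No single strategy is best against every opponent action.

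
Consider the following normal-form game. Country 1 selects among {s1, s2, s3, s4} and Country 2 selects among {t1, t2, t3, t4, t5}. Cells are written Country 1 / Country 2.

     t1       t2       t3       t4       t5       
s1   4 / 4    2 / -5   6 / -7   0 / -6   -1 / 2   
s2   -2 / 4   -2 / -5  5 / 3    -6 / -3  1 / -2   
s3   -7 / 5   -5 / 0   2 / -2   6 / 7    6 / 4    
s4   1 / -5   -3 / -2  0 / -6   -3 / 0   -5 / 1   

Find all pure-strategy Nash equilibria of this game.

(s1, t1) and (s3, t4)

Check mutual best responses: a cell is a NE iff neither player can gain by unilaterally deviating.
Country 1's best responses — vs t1: s1 (payoff 4); vs t2: s1 (payoff 2); vs t3: s1 (payoff 6); vs t4: s3 (payoff 6); vs t5: s3 (payoff 6).
Country 2's best responses — vs s1: t1 (payoff 4); vs s2: t1 (payoff 4); vs s3: t4 (payoff 7); vs s4: t5 (payoff 1).
Mutual best responses occur at (s1, t1) and (s3, t4); at each, neither player gains by switching.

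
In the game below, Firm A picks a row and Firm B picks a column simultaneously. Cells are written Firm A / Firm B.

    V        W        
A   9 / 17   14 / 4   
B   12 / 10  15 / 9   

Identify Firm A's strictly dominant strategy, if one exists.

A strategy is strictly dominant if it gives Firm A a strictly higher payoff than every other strategy, against every choice by the opponent.
B strictly dominates: vs V: 12 > 9; vs W: 15 > 14.

B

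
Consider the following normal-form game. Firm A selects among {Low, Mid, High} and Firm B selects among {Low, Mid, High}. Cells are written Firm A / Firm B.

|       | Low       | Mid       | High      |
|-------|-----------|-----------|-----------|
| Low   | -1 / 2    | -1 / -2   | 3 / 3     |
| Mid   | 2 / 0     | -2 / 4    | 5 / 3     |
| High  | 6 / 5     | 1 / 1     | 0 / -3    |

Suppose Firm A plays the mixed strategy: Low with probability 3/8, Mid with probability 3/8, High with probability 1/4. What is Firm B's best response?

Low

Firm B's best reply maximizes expected payoff against the mix.
Low: (3/8)·2 + (3/8)·0 + (1/4)·5 = 2
Mid: (3/8)·(-2) + (3/8)·4 + (1/4)·1 = 1
High: (3/8)·3 + (3/8)·3 + (1/4)·(-3) = 3/2
Highest expected payoff is 2, from Low.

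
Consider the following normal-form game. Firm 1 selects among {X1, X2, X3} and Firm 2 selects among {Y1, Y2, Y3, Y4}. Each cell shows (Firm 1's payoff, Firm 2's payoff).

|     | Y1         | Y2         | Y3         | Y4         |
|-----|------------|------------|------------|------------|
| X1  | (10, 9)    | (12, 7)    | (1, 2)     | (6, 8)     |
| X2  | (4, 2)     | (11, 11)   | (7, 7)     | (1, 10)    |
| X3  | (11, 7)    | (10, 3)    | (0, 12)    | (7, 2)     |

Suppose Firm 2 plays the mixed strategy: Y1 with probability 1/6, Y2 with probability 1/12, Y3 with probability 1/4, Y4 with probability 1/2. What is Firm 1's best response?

Compute Firm 1's expected payoff from each pure strategy against the given mix.
X1: (1/6)·10 + (1/12)·12 + (1/4)·1 + (1/2)·6 = 71/12
X2: (1/6)·4 + (1/12)·11 + (1/4)·7 + (1/2)·1 = 23/6
X3: (1/6)·11 + (1/12)·10 + (1/4)·0 + (1/2)·7 = 37/6
Highest expected payoff is 37/6, from X3.

X3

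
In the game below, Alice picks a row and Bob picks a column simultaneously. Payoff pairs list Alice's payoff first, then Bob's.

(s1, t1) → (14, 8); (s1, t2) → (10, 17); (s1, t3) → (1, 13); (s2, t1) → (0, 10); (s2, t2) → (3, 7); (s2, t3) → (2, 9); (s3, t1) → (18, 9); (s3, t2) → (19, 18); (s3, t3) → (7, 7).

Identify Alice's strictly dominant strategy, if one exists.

A strategy is strictly dominant if it gives Alice a strictly higher payoff than every other strategy, against every choice by the opponent.
s3 strictly dominates: vs t1: 18 > each of {14, 0}; vs t2: 19 > each of {10, 3}; vs t3: 7 > each of {1, 2}.

s3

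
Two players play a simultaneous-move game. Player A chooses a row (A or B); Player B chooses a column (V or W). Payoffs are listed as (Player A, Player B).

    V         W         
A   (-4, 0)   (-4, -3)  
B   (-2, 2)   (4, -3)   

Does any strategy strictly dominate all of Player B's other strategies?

V

Check whether one of Player B's strategies beats all alternatives regardless of what the opponent does.
V strictly dominates: vs A: 0 > -3; vs B: 2 > -3.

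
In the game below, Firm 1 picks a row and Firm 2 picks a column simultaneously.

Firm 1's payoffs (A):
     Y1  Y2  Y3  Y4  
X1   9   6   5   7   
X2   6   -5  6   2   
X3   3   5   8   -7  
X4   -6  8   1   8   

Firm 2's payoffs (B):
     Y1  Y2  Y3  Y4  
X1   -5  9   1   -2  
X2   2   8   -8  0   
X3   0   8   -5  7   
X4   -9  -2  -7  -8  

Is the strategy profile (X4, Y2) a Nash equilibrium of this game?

Yes

Holding Firm 2 at Y2: Firm 1 gets 8 from X4, versus 6 from X1, -5 from X2, 5 from X3. No profitable deviation for Firm 1.
Holding Firm 1 at X4: Firm 2 gets -2 from Y2, versus -9 from Y1, -7 from Y3, -8 from Y4. No profitable deviation for Firm 2 either.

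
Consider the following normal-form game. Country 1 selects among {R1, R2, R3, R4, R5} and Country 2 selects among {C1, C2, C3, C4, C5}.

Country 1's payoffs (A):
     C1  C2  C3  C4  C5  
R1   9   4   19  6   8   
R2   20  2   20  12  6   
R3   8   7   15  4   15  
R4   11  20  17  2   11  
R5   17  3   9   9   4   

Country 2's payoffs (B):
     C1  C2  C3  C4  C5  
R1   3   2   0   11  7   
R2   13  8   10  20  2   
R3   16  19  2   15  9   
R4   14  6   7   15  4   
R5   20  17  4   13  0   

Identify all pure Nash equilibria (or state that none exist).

Check mutual best responses: a cell is a NE iff neither player can gain by unilaterally deviating.
Country 1's best responses — vs C1: R2 (payoff 20); vs C2: R4 (payoff 20); vs C3: R2 (payoff 20); vs C4: R2 (payoff 12); vs C5: R3 (payoff 15).
Country 2's best responses — vs R1: C4 (payoff 11); vs R2: C4 (payoff 20); vs R3: C2 (payoff 19); vs R4: C4 (payoff 15); vs R5: C1 (payoff 20).
The only mutual best response is (R2, C4); neither player gains by switching there.

(R2, C4)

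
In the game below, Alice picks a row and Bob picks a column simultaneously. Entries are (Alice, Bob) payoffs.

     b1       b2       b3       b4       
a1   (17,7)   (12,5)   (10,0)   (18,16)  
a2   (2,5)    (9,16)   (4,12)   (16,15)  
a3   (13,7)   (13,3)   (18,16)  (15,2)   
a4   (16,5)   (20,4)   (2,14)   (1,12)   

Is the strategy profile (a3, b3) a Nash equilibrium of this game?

Yes

Holding Bob at b3: Alice gets 18 from a3, versus 10 from a1, 4 from a2, 2 from a4. No profitable deviation for Alice.
Holding Alice at a3: Bob gets 16 from b3, versus 7 from b1, 3 from b2, 2 from b4. No profitable deviation for Bob either.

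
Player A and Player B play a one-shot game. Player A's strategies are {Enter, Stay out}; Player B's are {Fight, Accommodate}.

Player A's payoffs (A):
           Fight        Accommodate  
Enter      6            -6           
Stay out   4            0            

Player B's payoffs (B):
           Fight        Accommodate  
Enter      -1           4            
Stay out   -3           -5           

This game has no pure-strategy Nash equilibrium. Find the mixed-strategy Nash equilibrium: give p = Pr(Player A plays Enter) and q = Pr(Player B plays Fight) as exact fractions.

Each player's mixing probability is pinned down by making the *other* player indifferent.
Player B indifferent between Fight and Accommodate: p·(-1) + (1−p)·(-3) = p·4 + (1−p)·(-5) ⟹ (-3) + 2p = (-5) + 9p ⟹ p = 2/7.
Player A indifferent between Enter and Stay out: q·6 + (1−q)·(-6) = q·4 + (1−q)·0 ⟹ (-6) + 12q = 0 + 4q ⟹ q = 3/4.

p = 2/7, q = 3/4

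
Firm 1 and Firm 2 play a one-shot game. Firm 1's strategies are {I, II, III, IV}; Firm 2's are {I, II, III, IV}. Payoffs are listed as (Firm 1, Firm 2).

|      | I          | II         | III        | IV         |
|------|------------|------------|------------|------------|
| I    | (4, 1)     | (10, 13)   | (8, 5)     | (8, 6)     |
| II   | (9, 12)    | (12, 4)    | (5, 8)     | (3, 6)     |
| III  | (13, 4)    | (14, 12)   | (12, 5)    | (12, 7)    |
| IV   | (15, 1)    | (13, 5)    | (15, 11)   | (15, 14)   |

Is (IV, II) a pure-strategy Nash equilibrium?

Holding Firm 2 at II: Firm 1 gets 13 from IV but could get 14 by switching to III. Firm 1 has a profitable deviation.

No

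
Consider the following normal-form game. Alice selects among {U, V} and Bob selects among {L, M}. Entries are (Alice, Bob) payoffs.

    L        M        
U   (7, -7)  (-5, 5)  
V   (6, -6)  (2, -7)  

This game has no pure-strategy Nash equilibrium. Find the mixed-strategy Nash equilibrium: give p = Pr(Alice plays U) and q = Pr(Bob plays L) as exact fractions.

p = 1/13, q = 7/8

Each player's mixing probability is pinned down by making the *other* player indifferent.
Bob indifferent between L and M: p·(-7) + (1−p)·(-6) = p·5 + (1−p)·(-7) ⟹ (-6) + (-1)p = (-7) + 12p ⟹ p = 1/13.
Alice indifferent between U and V: q·7 + (1−q)·(-5) = q·6 + (1−q)·2 ⟹ (-5) + 12q = 2 + 4q ⟹ q = 7/8.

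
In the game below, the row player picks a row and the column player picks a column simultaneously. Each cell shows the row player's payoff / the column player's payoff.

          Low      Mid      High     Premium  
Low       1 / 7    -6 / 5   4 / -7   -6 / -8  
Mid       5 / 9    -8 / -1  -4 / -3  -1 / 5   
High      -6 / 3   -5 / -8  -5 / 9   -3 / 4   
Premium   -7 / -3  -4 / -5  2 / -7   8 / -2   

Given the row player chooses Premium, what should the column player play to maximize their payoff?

Premium

With the row player fixed at Premium, the column player's payoffs are: Low → -3, Mid → -5, High → -7, Premium → -2.
The maximum is -2, achieved by Premium.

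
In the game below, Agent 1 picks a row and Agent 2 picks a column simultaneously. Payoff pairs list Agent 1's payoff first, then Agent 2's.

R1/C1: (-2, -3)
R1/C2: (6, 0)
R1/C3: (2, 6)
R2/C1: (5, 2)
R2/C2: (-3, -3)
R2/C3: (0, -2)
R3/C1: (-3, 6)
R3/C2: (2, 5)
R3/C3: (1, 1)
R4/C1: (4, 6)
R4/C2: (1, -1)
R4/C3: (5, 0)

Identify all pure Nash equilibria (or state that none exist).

(R2, C1)

A profile is a Nash equilibrium when each player is best-responding to the other.
Agent 1's best responses — vs C1: R2 (payoff 5); vs C2: R1 (payoff 6); vs C3: R4 (payoff 5).
Agent 2's best responses — vs R1: C3 (payoff 6); vs R2: C1 (payoff 2); vs R3: C1 (payoff 6); vs R4: C1 (payoff 6).
The only mutual best response is (R2, C1); neither player gains by switching there.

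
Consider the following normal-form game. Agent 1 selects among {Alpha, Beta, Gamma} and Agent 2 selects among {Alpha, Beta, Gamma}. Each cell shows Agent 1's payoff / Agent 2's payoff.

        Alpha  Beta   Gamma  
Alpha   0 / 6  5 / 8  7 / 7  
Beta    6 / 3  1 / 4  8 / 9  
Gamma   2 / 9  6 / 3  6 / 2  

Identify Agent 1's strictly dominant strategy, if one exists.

Check whether one of Agent 1's strategies beats all alternatives regardless of what the opponent does.
Alpha is not dominant: against Alpha, Beta gives 6 > 0.
Beta is not dominant: against Beta, Alpha gives 5 > 1.
Gamma is not dominant: against Alpha, Beta gives 6 > 2.
No single strategy is best against every opponent action.

None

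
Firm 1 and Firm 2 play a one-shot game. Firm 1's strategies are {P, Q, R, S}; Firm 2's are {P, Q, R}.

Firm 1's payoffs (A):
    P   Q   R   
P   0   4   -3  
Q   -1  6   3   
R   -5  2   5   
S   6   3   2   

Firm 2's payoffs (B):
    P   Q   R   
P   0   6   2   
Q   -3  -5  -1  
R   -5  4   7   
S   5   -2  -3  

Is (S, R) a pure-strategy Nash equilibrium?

No

Holding Firm 2 at R: Firm 1 gets 2 from S but could get 5 by switching to R. Firm 1 has a profitable deviation.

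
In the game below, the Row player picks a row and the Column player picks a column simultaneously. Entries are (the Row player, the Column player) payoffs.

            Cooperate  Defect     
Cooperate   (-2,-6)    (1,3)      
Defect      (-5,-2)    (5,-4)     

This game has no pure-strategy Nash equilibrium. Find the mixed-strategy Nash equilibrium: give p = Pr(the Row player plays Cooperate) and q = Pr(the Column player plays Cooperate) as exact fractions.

p = 2/11, q = 4/7

Each player's mixing probability is pinned down by making the *other* player indifferent.
The Column player indifferent between Cooperate and Defect: p·(-6) + (1−p)·(-2) = p·3 + (1−p)·(-4) ⟹ (-2) + (-4)p = (-4) + 7p ⟹ p = 2/11.
The Row player indifferent between Cooperate and Defect: q·(-2) + (1−q)·1 = q·(-5) + (1−q)·5 ⟹ 1 + (-3)q = 5 + (-10)q ⟹ q = 4/7.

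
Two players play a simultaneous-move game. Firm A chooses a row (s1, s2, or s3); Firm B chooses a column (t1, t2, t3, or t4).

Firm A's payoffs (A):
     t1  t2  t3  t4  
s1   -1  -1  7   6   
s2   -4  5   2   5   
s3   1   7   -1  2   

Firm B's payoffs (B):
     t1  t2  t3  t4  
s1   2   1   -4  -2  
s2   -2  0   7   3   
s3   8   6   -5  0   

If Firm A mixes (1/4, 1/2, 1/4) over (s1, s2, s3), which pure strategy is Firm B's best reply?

t2

Compute Firm B's expected payoff from each pure strategy against the given mix.
t1: (1/4)·2 + (1/2)·(-2) + (1/4)·8 = 3/2
t2: (1/4)·1 + (1/2)·0 + (1/4)·6 = 7/4
t3: (1/4)·(-4) + (1/2)·7 + (1/4)·(-5) = 5/4
t4: (1/4)·(-2) + (1/2)·3 + (1/4)·0 = 1
Highest expected payoff is 7/4, from t2.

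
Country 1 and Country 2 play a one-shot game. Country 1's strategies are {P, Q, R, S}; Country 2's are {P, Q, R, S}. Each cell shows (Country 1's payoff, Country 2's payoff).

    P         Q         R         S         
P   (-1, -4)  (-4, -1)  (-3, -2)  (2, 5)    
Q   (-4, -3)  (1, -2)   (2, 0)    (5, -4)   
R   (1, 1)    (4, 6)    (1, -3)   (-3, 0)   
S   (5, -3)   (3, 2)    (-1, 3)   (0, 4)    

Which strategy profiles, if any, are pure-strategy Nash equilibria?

(Q, R) and (R, Q)

Find each player's best response to every opponent strategy; NE are the intersections.
Country 1's best responses — vs P: S (payoff 5); vs Q: R (payoff 4); vs R: Q (payoff 2); vs S: Q (payoff 5).
Country 2's best responses — vs P: S (payoff 5); vs Q: R (payoff 0); vs R: Q (payoff 6); vs S: S (payoff 4).
Mutual best responses occur at (Q, R) and (R, Q); at each, neither player gains by switching.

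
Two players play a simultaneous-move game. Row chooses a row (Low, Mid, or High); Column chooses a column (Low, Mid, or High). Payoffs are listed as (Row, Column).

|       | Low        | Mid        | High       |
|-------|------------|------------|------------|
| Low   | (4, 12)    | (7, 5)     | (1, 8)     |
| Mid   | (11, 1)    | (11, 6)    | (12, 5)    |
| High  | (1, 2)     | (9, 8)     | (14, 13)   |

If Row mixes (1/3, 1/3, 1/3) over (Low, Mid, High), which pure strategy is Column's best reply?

High

Compute Column's expected payoff from each pure strategy against the given mix.
Low: (1/3)·12 + (1/3)·1 + (1/3)·2 = 5
Mid: (1/3)·5 + (1/3)·6 + (1/3)·8 = 19/3
High: (1/3)·8 + (1/3)·5 + (1/3)·13 = 26/3
Highest expected payoff is 26/3, from High.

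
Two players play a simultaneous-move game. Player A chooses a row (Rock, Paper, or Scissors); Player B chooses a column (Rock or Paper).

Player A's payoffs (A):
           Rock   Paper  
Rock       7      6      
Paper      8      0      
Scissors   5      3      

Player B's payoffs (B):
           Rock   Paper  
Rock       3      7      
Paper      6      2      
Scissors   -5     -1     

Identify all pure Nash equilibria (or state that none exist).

(Rock, Paper) and (Paper, Rock)

A profile is a Nash equilibrium when each player is best-responding to the other.
Player A's best responses — vs Rock: Paper (payoff 8); vs Paper: Rock (payoff 6).
Player B's best responses — vs Rock: Paper (payoff 7); vs Paper: Rock (payoff 6); vs Scissors: Paper (payoff -1).
Mutual best responses occur at (Rock, Paper) and (Paper, Rock); at each, neither player gains by switching.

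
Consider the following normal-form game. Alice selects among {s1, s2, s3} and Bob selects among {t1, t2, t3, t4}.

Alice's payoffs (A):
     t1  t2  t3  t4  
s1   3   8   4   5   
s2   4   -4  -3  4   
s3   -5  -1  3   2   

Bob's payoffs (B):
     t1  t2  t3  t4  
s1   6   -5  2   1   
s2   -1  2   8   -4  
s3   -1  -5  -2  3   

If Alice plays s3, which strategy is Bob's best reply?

t4

With Alice fixed at s3, Bob's payoffs are: t1 → -1, t2 → -5, t3 → -2, t4 → 3.
The maximum is 3, achieved by t4.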